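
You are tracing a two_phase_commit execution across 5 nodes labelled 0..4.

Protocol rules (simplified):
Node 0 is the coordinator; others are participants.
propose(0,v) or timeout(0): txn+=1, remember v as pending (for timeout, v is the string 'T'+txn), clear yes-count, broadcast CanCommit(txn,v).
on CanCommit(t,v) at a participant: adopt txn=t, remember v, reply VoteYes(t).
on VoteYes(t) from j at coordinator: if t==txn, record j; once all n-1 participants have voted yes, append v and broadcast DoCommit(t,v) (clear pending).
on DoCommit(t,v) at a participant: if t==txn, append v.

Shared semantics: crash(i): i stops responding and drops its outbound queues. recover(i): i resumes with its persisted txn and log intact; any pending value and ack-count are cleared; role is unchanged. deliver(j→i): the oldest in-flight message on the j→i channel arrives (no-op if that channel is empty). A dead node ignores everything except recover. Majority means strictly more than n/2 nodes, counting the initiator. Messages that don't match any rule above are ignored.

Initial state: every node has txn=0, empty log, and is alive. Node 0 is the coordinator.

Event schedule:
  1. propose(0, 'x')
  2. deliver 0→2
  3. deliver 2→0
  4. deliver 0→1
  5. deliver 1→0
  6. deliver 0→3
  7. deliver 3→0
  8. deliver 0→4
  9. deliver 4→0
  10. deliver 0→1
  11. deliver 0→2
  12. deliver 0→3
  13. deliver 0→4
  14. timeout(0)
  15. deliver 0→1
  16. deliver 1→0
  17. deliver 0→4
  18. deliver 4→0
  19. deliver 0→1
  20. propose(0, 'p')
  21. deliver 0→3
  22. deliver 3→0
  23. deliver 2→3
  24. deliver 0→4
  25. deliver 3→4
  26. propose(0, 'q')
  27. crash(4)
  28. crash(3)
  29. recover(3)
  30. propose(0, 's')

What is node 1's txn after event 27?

2

e1 propose(0,'x'): 0[coor,t=1,-]
e2 deliver 0→2: 2[part,t=1,-]
e3 deliver 2→0: ·
e4 deliver 0→1: 1[part,t=1,-]
e5 deliver 1→0: ·
e6 deliver 0→3: 3[part,t=1,-]
e7 deliver 3→0: ·
e8 deliver 0→4: 4[part,t=1,-]
e9 deliver 4→0: 0[coor,t=1,x]
e10 deliver 0→1: 1[part,t=1,x]
e11 deliver 0→2: 2[part,t=1,x]
e12 deliver 0→3: 3[part,t=1,x]
e13 deliver 0→4: 4[part,t=1,x]
e14 timeout(0): 0[coor,t=2,x]
e15 deliver 0→1: 1[part,t=2,x]
e16 deliver 1→0: ·
e17 deliver 0→4: 4[part,t=2,x]
e18 deliver 4→0: ·
e19 deliver 0→1: ·
e20 propose(0,'p'): 0[coor,t=3,x]
e21 deliver 0→3: 3[part,t=2,x]
e22 deliver 3→0: ·
e23 deliver 2→3: ·
e24 deliver 0→4: 4[part,t=3,x]
e25 deliver 3→4: ·
e26 propose(0,'q'): 0[coor,t=4,x]
e27 crash(4): 4[✗part,t=3,x]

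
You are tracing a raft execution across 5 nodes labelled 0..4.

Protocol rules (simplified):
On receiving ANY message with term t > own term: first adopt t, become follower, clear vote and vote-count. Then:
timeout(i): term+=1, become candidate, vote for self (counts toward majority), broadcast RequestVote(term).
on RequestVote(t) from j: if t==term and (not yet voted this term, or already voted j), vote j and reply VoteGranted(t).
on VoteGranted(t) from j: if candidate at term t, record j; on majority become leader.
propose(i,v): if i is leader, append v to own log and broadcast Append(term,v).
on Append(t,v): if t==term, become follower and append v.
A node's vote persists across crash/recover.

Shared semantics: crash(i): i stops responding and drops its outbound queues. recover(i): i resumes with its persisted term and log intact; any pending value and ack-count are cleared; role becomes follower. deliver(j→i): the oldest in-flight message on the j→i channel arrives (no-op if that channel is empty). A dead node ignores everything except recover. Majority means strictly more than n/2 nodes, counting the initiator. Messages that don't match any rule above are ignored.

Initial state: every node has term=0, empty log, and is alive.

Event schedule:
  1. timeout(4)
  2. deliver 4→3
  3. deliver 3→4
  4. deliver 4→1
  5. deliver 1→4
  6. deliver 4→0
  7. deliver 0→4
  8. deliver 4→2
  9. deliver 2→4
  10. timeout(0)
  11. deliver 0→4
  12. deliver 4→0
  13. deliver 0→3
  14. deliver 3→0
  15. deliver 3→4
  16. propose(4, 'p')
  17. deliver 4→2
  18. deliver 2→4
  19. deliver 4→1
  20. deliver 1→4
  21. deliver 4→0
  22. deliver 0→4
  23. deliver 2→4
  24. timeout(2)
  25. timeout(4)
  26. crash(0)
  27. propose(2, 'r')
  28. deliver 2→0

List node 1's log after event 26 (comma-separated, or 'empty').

empty

e1 timeout(4): 4[cand,t=1,-]
e2 deliver 4→3: 3[foll,t=1,-]
e3 deliver 3→4: ·
e4 deliver 4→1: 1[foll,t=1,-]
e5 deliver 1→4: 4[lead,t=1,-]
e6 deliver 4→0: 0[foll,t=1,-]
e7 deliver 0→4: ·
e8 deliver 4→2: 2[foll,t=1,-]
e9 deliver 2→4: ·
e10 timeout(0): 0[cand,t=2,-]
e11 deliver 0→4: 4[foll,t=2,-]
e12 deliver 4→0: ·
e13 deliver 0→3: 3[foll,t=2,-]
e14 deliver 3→0: 0[lead,t=2,-]
e15 deliver 3→4: ·
e16 propose(4,'p'): ·
e17 deliver 4→2: ·
e18 deliver 2→4: ·
e19 deliver 4→1: ·
e20 deliver 1→4: ·
e21 deliver 4→0: ·
e22 deliver 0→4: ·
e23 deliver 2→4: ·
e24 timeout(2): 2[cand,t=2,-]
e25 timeout(4): 4[cand,t=3,-]
e26 crash(0): 0[✗lead,t=2,-]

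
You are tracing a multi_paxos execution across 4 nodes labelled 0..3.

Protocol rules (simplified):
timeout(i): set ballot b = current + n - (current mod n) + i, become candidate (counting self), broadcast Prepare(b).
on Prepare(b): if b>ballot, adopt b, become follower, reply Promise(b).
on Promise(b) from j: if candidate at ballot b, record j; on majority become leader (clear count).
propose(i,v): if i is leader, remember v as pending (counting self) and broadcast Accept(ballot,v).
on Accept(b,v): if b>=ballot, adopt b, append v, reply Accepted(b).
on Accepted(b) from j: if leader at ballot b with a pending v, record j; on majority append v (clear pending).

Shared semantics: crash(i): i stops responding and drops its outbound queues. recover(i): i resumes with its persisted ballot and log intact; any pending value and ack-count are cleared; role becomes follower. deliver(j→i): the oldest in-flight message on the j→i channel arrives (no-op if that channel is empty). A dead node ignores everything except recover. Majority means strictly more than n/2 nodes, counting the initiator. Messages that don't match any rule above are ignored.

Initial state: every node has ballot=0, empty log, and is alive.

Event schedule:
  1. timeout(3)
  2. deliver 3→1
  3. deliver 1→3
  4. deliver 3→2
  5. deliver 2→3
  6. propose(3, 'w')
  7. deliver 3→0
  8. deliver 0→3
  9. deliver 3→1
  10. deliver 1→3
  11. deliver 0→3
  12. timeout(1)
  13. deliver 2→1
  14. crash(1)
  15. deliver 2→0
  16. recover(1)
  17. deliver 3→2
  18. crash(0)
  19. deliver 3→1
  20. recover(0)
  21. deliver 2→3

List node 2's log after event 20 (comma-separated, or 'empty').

[1] timeout(3) → N3(cand b7 [-])
[2] deliver 3→1 → N1(foll b7 [-])
[3] deliver 1→3 → ∅
[4] deliver 3→2 → N2(foll b7 [-])
[5] deliver 2→3 → N3(lead b7 [-])
[6] propose(3,'w') → ∅
[7] deliver 3→0 → N0(foll b7 [-])
[8] deliver 0→3 → ∅
[9] deliver 3→1 → N1(foll b7 [w])
[10] deliver 1→3 → ∅
[11] deliver 0→3 → ∅
[12] timeout(1) → N1(cand b9 [w])
[13] deliver 2→1 → ∅
[14] crash(1) → N1(✗cand b9 [w])
[15] deliver 2→0 → ∅
[16] recover(1) → N1(foll b9 [w])
[17] deliver 3→2 → N2(foll b7 [w])
[18] crash(0) → N0(✗foll b7 [-])
[19] deliver 3→1 → ∅
[20] recover(0) → N0(foll b7 [-])

w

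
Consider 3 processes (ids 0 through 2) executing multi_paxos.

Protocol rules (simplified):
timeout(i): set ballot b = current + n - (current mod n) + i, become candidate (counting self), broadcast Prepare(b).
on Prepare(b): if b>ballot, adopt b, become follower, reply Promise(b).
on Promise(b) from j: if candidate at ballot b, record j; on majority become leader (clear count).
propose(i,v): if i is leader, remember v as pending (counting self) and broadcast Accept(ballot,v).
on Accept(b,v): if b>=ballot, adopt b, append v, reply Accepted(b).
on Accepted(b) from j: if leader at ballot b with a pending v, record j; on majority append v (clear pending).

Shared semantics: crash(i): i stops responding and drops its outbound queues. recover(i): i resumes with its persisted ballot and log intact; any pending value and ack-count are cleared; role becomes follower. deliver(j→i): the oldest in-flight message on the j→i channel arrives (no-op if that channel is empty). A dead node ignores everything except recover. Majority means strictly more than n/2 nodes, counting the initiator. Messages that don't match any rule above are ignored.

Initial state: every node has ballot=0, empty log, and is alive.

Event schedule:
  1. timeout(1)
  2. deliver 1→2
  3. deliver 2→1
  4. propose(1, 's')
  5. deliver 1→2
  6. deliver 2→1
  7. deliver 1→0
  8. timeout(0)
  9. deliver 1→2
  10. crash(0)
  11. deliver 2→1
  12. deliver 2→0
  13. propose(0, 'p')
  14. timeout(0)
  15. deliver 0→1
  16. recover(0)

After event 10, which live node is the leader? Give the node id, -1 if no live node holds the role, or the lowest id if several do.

after 1 — timeout(1): n1:cand/b4/[-]
after 2 — deliver 1→2: n2:foll/b4/[-]
after 3 — deliver 2→1: n1:lead/b4/[-]
after 4 — propose(1,'s'): ·
after 5 — deliver 1→2: n2:foll/b4/[s]
after 6 — deliver 2→1: n1:lead/b4/[s]
after 7 — deliver 1→0: n0:foll/b4/[-]
after 8 — timeout(0): n0:cand/b6/[-]
after 9 — deliver 1→2: ·
after 10 — crash(0): n0:✗cand/b6/[-]

1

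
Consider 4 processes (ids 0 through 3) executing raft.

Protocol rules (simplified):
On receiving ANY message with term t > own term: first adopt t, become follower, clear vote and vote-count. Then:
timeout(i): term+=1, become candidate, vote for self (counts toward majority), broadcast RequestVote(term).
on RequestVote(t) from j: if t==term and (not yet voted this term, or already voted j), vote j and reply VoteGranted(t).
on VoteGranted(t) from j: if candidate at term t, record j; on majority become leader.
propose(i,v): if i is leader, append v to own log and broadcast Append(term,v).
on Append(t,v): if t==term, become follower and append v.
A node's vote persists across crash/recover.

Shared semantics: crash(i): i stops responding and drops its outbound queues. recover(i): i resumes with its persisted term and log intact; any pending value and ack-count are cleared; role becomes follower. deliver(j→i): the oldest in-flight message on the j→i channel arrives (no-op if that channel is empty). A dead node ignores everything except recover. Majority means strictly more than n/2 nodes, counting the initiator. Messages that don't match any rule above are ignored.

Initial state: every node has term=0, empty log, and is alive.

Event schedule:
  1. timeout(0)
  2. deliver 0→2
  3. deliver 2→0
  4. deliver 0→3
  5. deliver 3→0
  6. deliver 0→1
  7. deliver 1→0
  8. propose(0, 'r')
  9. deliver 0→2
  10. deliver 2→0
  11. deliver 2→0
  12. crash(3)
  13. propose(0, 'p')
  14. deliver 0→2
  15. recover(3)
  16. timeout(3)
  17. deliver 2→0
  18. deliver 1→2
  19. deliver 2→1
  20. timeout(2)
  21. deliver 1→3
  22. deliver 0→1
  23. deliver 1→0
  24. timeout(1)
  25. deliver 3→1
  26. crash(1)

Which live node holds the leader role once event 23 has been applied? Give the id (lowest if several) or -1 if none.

1. timeout(0):  <0:cand t1 ->
2. deliver 0→2:  <2:foll t1 ->
3. deliver 2→0:  nop
4. deliver 0→3:  <3:foll t1 ->
5. deliver 3→0:  <0:lead t1 ->
6. deliver 0→1:  <1:foll t1 ->
7. deliver 1→0:  nop
8. propose(0,'r'):  <0:lead t1 r>
9. deliver 0→2:  <2:foll t1 r>
10. deliver 2→0:  nop
11. deliver 2→0:  nop
12. crash(3):  <3:✗foll t1 ->
13. propose(0,'p'):  <0:lead t1 r,p>
14. deliver 0→2:  <2:foll t1 r,p>
15. recover(3):  <3:foll t1 ->
16. timeout(3):  <3:cand t2 ->
17. deliver 2→0:  nop
18. deliver 1→2:  nop
19. deliver 2→1:  nop
20. timeout(2):  <2:cand t2 r,p>
21. deliver 1→3:  nop
22. deliver 0→1:  <1:foll t1 r>
23. deliver 1→0:  nop

0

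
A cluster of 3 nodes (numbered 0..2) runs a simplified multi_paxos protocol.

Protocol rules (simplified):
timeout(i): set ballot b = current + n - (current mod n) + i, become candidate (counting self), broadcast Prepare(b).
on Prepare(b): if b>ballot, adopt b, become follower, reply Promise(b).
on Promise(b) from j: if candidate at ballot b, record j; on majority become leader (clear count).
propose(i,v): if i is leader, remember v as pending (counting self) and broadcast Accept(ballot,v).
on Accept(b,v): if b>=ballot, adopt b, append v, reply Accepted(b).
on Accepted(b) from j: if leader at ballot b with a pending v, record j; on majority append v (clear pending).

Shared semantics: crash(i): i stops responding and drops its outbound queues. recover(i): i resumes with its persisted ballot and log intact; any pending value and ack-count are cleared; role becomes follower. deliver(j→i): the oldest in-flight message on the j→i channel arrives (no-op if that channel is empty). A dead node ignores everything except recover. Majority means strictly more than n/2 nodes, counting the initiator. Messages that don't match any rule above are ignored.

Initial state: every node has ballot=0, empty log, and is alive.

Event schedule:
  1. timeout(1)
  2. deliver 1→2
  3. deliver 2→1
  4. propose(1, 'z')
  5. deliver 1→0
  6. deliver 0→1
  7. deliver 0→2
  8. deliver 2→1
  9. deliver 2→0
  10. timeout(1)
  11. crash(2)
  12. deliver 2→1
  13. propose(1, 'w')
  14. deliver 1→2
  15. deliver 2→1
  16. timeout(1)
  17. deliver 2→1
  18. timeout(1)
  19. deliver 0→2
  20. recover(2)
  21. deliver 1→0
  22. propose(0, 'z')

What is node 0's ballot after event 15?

after 1 — timeout(1): n1:cand/b4/[-]
after 2 — deliver 1→2: n2:foll/b4/[-]
after 3 — deliver 2→1: n1:lead/b4/[-]
after 4 — propose(1,'z'): ·
after 5 — deliver 1→0: n0:foll/b4/[-]
after 6 — deliver 0→1: ·
after 7 — deliver 0→2: ·
after 8 — deliver 2→1: ·
after 9 — deliver 2→0: ·
after 10 — timeout(1): n1:cand/b7/[-]
after 11 — crash(2): n2:✗foll/b4/[-]
after 12 — deliver 2→1: ·
after 13 — propose(1,'w'): ·
after 14 — deliver 1→2: ·
after 15 — deliver 2→1: ·

4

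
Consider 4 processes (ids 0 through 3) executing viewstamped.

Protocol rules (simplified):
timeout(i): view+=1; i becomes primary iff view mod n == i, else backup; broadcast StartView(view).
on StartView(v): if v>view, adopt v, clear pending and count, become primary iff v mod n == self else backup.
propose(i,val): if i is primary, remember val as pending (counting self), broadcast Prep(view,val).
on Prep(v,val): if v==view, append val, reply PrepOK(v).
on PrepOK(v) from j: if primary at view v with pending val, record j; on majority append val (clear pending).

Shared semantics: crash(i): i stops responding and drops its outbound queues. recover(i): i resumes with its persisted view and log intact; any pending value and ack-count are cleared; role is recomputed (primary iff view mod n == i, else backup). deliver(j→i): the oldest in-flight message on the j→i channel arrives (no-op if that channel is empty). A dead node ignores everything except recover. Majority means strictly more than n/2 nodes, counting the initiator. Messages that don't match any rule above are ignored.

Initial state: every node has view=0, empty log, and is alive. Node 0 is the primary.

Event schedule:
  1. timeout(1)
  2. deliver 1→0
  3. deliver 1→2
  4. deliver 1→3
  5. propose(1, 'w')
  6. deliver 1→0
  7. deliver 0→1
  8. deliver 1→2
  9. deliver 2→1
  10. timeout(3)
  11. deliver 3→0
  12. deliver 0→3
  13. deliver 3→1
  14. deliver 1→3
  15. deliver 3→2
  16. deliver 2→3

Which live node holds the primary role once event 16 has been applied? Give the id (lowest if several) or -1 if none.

after 1 — timeout(1): n1:prim/v1/[-]
after 2 — deliver 1→0: n0:back/v1/[-]
after 3 — deliver 1→2: n2:back/v1/[-]
after 4 — deliver 1→3: n3:back/v1/[-]
after 5 — propose(1,'w'): ·
after 6 — deliver 1→0: n0:back/v1/[w]
after 7 — deliver 0→1: ·
after 8 — deliver 1→2: n2:back/v1/[w]
after 9 — deliver 2→1: n1:prim/v1/[w]
after 10 — timeout(3): n3:back/v2/[-]
after 11 — deliver 3→0: n0:back/v2/[w]
after 12 — deliver 0→3: ·
after 13 — deliver 3→1: n1:back/v2/[w]
after 14 — deliver 1→3: ·
after 15 — deliver 3→2: n2:prim/v2/[w]
after 16 — deliver 2→3: ·

2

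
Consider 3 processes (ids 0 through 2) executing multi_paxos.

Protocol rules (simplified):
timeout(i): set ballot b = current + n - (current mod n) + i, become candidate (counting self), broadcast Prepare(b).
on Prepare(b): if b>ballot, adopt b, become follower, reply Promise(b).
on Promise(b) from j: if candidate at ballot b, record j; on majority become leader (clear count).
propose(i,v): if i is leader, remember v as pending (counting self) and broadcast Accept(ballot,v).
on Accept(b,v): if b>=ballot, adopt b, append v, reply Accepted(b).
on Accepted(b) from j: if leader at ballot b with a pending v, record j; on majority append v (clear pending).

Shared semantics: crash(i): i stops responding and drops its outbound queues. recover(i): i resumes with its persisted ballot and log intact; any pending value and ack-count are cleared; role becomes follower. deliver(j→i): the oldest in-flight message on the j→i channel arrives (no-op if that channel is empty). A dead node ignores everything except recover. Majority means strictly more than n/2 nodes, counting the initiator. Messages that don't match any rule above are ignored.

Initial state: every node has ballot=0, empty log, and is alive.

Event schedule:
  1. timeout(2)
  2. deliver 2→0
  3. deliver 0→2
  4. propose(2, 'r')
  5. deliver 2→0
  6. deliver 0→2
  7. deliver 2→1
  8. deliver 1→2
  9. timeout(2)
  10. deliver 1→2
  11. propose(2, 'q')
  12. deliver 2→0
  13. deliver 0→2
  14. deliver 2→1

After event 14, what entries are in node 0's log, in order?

r

[1] timeout(2) → N2(cand b5 [-])
[2] deliver 2→0 → N0(foll b5 [-])
[3] deliver 0→2 → N2(lead b5 [-])
[4] propose(2,'r') → ∅
[5] deliver 2→0 → N0(foll b5 [r])
[6] deliver 0→2 → N2(lead b5 [r])
[7] deliver 2→1 → N1(foll b5 [-])
[8] deliver 1→2 → ∅
[9] timeout(2) → N2(cand b8 [r])
[10] deliver 1→2 → ∅
[11] propose(2,'q') → ∅
[12] deliver 2→0 → N0(foll b8 [r])
[13] deliver 0→2 → N2(lead b8 [r])
[14] deliver 2→1 → N1(foll b5 [r])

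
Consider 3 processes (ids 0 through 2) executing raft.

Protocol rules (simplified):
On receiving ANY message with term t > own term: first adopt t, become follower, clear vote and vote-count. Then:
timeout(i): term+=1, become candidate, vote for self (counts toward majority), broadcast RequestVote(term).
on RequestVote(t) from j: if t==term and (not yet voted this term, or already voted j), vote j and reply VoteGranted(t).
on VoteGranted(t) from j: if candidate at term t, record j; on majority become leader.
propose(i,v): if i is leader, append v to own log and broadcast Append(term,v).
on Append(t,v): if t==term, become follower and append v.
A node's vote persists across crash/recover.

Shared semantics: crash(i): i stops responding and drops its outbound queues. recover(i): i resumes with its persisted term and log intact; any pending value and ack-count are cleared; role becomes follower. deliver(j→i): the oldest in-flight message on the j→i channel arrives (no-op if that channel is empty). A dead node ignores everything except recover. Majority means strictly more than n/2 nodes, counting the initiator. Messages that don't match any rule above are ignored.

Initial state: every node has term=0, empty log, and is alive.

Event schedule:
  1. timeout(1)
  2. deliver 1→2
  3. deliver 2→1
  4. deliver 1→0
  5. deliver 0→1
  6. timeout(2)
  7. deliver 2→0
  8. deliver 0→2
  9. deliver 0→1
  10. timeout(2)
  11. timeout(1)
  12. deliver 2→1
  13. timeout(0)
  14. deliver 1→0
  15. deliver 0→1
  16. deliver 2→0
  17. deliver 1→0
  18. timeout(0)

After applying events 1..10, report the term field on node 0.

e1 timeout(1): 1[cand,t=1,-]
e2 deliver 1→2: 2[foll,t=1,-]
e3 deliver 2→1: 1[lead,t=1,-]
e4 deliver 1→0: 0[foll,t=1,-]
e5 deliver 0→1: ·
e6 timeout(2): 2[cand,t=2,-]
e7 deliver 2→0: 0[foll,t=2,-]
e8 deliver 0→2: 2[lead,t=2,-]
e9 deliver 0→1: ·
e10 timeout(2): 2[cand,t=3,-]

2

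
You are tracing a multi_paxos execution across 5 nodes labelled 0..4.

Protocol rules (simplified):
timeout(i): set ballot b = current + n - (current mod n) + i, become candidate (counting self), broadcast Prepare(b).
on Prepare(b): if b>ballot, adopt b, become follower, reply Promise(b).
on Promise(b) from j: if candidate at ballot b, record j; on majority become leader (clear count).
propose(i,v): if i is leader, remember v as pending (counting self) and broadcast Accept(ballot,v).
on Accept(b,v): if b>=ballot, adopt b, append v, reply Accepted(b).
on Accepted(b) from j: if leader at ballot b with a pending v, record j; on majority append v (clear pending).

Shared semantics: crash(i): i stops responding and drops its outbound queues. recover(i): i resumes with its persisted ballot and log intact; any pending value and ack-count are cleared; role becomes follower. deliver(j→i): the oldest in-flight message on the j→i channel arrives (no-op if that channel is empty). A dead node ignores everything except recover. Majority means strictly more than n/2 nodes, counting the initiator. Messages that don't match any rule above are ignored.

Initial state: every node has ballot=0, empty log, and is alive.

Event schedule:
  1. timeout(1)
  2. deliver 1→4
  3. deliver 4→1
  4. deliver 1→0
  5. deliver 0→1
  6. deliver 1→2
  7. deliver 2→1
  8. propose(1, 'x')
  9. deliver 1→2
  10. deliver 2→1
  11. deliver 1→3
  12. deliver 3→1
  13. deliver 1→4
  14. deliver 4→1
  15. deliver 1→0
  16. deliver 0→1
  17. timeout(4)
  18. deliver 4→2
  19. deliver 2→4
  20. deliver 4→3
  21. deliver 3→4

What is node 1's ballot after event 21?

6

e1 timeout(1): 1[cand,b=6,-]
e2 deliver 1→4: 4[foll,b=6,-]
e3 deliver 4→1: ·
e4 deliver 1→0: 0[foll,b=6,-]
e5 deliver 0→1: 1[lead,b=6,-]
e6 deliver 1→2: 2[foll,b=6,-]
e7 deliver 2→1: ·
e8 propose(1,'x'): ·
e9 deliver 1→2: 2[foll,b=6,x]
e10 deliver 2→1: ·
e11 deliver 1→3: 3[foll,b=6,-]
e12 deliver 3→1: ·
e13 deliver 1→4: 4[foll,b=6,x]
e14 deliver 4→1: 1[lead,b=6,x]
e15 deliver 1→0: 0[foll,b=6,x]
e16 deliver 0→1: ·
e17 timeout(4): 4[cand,b=14,x]
e18 deliver 4→2: 2[foll,b=14,x]
e19 deliver 2→4: ·
e20 deliver 4→3: 3[foll,b=14,-]
e21 deliver 3→4: 4[lead,b=14,x]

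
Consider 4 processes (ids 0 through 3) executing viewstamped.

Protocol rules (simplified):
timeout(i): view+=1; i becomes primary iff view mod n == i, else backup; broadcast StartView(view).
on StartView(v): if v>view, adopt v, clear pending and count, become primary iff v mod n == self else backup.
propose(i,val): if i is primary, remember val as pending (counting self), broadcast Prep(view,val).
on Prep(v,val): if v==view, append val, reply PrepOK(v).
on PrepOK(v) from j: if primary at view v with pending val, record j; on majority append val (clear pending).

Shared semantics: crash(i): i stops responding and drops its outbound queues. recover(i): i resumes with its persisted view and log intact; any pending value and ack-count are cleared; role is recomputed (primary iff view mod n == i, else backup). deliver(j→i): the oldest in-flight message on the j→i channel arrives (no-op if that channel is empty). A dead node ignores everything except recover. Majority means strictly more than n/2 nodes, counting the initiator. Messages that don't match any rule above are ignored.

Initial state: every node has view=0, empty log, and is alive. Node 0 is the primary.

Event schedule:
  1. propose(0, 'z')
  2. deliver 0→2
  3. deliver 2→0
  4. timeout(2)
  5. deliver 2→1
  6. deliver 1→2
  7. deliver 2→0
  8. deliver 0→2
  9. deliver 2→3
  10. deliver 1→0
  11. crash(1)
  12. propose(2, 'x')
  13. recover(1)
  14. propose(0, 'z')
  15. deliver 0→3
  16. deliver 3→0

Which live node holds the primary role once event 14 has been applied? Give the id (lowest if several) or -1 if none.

1

e1 propose(0,'z'): ·
e2 deliver 0→2: 2[back,v=0,z]
e3 deliver 2→0: ·
e4 timeout(2): 2[back,v=1,z]
e5 deliver 2→1: 1[prim,v=1,-]
e6 deliver 1→2: ·
e7 deliver 2→0: 0[back,v=1,-]
e8 deliver 0→2: ·
e9 deliver 2→3: 3[back,v=1,-]
e10 deliver 1→0: ·
e11 crash(1): 1[✗prim,v=1,-]
e12 propose(2,'x'): ·
e13 recover(1): 1[prim,v=1,-]
e14 propose(0,'z'): ·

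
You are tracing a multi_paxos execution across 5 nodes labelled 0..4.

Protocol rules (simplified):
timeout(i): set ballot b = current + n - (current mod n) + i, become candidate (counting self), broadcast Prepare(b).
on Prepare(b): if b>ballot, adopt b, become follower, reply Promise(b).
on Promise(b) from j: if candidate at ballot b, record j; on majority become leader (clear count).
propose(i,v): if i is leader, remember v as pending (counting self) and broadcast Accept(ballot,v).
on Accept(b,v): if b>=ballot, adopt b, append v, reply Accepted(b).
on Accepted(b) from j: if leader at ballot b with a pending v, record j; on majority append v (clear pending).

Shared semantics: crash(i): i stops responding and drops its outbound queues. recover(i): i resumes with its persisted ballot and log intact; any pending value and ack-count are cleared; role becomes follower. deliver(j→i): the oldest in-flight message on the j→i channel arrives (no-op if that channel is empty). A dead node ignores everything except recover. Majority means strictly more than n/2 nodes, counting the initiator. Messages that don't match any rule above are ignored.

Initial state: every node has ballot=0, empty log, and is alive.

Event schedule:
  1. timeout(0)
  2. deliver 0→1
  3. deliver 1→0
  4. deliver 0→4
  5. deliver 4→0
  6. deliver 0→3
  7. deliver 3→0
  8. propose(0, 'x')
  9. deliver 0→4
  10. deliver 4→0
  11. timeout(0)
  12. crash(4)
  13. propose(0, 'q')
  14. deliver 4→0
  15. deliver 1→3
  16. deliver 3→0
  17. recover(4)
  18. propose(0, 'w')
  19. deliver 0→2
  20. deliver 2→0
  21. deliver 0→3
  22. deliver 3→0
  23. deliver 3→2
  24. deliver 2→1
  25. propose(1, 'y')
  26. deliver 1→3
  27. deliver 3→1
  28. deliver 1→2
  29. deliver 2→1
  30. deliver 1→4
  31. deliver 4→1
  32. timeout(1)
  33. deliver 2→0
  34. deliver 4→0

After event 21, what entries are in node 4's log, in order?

x

[1] timeout(0) → N0(cand b5 [-])
[2] deliver 0→1 → N1(foll b5 [-])
[3] deliver 1→0 → ∅
[4] deliver 0→4 → N4(foll b5 [-])
[5] deliver 4→0 → N0(lead b5 [-])
[6] deliver 0→3 → N3(foll b5 [-])
[7] deliver 3→0 → ∅
[8] propose(0,'x') → ∅
[9] deliver 0→4 → N4(foll b5 [x])
[10] deliver 4→0 → ∅
[11] timeout(0) → N0(cand b10 [-])
[12] crash(4) → N4(✗foll b5 [x])
[13] propose(0,'q') → ∅
[14] deliver 4→0 → ∅
[15] deliver 1→3 → ∅
[16] deliver 3→0 → ∅
[17] recover(4) → N4(foll b5 [x])
[18] propose(0,'w') → ∅
[19] deliver 0→2 → N2(foll b5 [-])
[20] deliver 2→0 → ∅
[21] deliver 0→3 → N3(foll b5 [x])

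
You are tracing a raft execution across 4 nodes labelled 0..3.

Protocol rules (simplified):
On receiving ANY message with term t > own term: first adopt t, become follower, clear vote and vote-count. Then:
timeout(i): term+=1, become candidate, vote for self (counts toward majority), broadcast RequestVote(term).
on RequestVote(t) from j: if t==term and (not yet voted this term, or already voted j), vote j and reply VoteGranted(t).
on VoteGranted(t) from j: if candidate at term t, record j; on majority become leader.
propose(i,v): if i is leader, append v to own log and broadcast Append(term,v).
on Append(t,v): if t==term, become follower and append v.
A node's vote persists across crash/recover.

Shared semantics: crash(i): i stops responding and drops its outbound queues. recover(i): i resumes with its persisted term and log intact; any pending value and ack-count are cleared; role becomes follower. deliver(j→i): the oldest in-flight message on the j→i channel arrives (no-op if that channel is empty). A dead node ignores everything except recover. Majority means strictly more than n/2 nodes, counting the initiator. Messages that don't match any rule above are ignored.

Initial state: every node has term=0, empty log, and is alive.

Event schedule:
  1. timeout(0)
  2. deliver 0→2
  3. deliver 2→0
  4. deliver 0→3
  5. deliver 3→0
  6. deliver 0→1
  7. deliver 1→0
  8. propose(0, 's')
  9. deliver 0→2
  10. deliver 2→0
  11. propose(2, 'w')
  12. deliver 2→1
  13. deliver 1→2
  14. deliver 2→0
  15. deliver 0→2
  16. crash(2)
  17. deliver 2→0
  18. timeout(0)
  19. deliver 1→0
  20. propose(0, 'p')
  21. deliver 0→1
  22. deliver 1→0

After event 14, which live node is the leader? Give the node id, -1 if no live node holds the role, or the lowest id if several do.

e1 timeout(0): 0[cand,t=1,-]
e2 deliver 0→2: 2[foll,t=1,-]
e3 deliver 2→0: ·
e4 deliver 0→3: 3[foll,t=1,-]
e5 deliver 3→0: 0[lead,t=1,-]
e6 deliver 0→1: 1[foll,t=1,-]
e7 deliver 1→0: ·
e8 propose(0,'s'): 0[lead,t=1,s]
e9 deliver 0→2: 2[foll,t=1,s]
e10 deliver 2→0: ·
e11 propose(2,'w'): ·
e12 deliver 2→1: ·
e13 deliver 1→2: ·
e14 deliver 2→0: ·

0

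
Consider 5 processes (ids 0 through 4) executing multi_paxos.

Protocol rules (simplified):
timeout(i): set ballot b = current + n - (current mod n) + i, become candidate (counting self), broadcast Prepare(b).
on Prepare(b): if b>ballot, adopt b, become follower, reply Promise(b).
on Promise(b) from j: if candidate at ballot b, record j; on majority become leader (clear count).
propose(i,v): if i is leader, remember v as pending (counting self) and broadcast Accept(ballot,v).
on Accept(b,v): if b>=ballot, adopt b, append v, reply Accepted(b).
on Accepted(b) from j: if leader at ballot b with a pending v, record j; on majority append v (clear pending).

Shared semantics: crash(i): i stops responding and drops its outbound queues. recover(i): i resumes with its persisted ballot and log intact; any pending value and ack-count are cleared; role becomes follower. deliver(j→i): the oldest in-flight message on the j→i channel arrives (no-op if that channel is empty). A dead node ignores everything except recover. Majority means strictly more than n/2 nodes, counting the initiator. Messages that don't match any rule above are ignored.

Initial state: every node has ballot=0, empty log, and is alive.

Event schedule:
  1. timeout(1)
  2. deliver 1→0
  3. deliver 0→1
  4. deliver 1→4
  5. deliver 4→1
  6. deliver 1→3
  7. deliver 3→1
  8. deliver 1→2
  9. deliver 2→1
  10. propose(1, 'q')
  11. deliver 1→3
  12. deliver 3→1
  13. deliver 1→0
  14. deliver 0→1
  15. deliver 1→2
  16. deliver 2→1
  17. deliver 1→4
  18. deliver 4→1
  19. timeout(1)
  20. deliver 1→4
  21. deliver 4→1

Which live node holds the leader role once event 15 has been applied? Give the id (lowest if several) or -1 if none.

1

after 1 — timeout(1): n1:cand/b6/[-]
after 2 — deliver 1→0: n0:foll/b6/[-]
after 3 — deliver 0→1: ·
after 4 — deliver 1→4: n4:foll/b6/[-]
after 5 — deliver 4→1: n1:lead/b6/[-]
after 6 — deliver 1→3: n3:foll/b6/[-]
after 7 — deliver 3→1: ·
after 8 — deliver 1→2: n2:foll/b6/[-]
after 9 — deliver 2→1: ·
after 10 — propose(1,'q'): ·
after 11 — deliver 1→3: n3:foll/b6/[q]
after 12 — deliver 3→1: ·
after 13 — deliver 1→0: n0:foll/b6/[q]
after 14 — deliver 0→1: n1:lead/b6/[q]
after 15 — deliver 1→2: n2:foll/b6/[q]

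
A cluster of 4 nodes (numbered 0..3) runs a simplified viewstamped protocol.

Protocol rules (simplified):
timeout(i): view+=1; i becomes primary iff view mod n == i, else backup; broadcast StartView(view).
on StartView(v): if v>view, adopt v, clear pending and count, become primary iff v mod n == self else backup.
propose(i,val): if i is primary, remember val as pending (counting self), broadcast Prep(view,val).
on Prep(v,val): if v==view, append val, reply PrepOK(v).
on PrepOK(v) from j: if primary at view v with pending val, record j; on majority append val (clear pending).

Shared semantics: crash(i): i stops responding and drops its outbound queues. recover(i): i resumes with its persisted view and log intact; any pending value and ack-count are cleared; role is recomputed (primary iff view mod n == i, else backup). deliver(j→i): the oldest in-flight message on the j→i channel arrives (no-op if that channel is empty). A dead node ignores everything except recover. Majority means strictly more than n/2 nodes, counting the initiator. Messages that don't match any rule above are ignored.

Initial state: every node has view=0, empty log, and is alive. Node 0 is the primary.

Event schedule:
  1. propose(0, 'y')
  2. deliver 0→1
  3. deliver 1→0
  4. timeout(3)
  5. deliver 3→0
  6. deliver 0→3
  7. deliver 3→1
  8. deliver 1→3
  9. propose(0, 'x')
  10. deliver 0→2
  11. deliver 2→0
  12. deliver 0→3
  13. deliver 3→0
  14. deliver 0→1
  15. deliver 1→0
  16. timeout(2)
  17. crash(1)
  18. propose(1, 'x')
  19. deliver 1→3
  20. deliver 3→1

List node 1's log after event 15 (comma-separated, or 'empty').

1. propose(0,'y'):  nop
2. deliver 0→1:  <1:back v0 y>
3. deliver 1→0:  nop
4. timeout(3):  <3:back v1 ->
5. deliver 3→0:  <0:back v1 ->
6. deliver 0→3:  nop
7. deliver 3→1:  <1:prim v1 y>
8. deliver 1→3:  nop
9. propose(0,'x'):  nop
10. deliver 0→2:  <2:back v0 y>
11. deliver 2→0:  nop
12. deliver 0→3:  nop
13. deliver 3→0:  nop
14. deliver 0→1:  nop
15. deliver 1→0:  nop

y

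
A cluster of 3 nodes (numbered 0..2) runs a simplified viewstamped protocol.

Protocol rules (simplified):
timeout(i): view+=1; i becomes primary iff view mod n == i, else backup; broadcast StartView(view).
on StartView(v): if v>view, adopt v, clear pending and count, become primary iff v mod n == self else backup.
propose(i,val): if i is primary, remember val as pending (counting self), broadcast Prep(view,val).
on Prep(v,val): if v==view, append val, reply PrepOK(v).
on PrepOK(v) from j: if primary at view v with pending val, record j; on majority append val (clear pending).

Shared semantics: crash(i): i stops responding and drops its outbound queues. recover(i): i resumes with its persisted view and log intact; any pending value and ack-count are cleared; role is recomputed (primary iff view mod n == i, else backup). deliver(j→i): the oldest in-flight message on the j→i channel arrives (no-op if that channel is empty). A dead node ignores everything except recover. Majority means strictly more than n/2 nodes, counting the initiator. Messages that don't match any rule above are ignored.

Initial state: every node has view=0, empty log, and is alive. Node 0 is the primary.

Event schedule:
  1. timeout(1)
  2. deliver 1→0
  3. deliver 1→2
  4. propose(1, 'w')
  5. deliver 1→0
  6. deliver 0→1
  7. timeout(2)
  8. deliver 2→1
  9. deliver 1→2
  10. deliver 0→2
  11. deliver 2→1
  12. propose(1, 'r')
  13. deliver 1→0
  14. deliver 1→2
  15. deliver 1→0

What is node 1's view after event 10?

2

[1] timeout(1) → N1(prim v1 [-])
[2] deliver 1→0 → N0(back v1 [-])
[3] deliver 1→2 → N2(back v1 [-])
[4] propose(1,'w') → ∅
[5] deliver 1→0 → N0(back v1 [w])
[6] deliver 0→1 → N1(prim v1 [w])
[7] timeout(2) → N2(prim v2 [-])
[8] deliver 2→1 → N1(back v2 [w])
[9] deliver 1→2 → ∅
[10] deliver 0→2 → ∅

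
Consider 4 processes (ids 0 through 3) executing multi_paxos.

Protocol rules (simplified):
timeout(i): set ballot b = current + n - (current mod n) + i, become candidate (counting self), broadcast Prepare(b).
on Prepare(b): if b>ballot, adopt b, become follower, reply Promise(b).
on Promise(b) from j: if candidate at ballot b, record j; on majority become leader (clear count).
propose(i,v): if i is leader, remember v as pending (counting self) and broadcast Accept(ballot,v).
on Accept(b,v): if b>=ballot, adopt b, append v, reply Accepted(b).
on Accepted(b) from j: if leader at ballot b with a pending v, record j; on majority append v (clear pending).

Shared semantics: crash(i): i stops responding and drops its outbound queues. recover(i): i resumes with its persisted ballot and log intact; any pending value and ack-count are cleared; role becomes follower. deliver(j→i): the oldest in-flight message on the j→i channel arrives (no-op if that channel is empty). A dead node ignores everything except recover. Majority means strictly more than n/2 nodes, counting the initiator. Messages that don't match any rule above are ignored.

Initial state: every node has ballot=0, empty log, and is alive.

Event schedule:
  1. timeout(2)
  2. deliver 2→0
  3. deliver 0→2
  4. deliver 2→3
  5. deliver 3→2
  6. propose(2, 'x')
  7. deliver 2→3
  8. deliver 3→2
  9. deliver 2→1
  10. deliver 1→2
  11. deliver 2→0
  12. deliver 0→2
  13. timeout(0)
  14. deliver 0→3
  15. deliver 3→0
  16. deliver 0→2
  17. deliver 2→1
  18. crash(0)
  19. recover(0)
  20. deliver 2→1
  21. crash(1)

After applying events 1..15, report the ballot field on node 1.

step 1 timeout(2): 2={cand,b=6,log=-}
step 2 deliver 2→0: 0={foll,b=6,log=-}
step 3 deliver 0→2: —
step 4 deliver 2→3: 3={foll,b=6,log=-}
step 5 deliver 3→2: 2={lead,b=6,log=-}
step 6 propose(2,'x'): —
step 7 deliver 2→3: 3={foll,b=6,log=x}
step 8 deliver 3→2: —
step 9 deliver 2→1: 1={foll,b=6,log=-}
step 10 deliver 1→2: —
step 11 deliver 2→0: 0={foll,b=6,log=x}
step 12 deliver 0→2: 2={lead,b=6,log=x}
step 13 timeout(0): 0={cand,b=8,log=x}
step 14 deliver 0→3: 3={foll,b=8,log=x}
step 15 deliver 3→0: —

6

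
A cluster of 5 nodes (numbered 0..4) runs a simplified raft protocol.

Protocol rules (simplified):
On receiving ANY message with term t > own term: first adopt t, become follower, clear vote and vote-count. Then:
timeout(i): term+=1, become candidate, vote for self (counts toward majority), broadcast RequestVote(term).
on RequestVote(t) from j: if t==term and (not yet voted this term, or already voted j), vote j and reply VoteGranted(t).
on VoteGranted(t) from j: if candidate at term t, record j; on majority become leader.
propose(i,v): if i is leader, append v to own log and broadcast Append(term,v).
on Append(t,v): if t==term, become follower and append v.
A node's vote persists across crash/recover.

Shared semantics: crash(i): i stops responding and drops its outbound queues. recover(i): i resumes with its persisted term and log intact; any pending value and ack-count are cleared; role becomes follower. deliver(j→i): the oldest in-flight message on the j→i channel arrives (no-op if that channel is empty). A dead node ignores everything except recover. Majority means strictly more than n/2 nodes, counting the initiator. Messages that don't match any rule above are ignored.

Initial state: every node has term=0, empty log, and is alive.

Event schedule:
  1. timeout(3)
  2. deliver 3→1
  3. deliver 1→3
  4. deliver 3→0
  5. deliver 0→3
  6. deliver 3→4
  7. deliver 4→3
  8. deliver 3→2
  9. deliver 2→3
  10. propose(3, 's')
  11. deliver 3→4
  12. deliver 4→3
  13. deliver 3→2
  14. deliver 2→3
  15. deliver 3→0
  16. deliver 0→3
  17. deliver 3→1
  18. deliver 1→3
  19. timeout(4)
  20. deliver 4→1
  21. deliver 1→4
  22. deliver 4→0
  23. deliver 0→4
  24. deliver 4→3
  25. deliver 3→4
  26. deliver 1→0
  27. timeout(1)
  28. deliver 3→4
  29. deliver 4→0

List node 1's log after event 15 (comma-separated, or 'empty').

empty

[1] timeout(3) → N3(cand t1 [-])
[2] deliver 3→1 → N1(foll t1 [-])
[3] deliver 1→3 → ∅
[4] deliver 3→0 → N0(foll t1 [-])
[5] deliver 0→3 → N3(lead t1 [-])
[6] deliver 3→4 → N4(foll t1 [-])
[7] deliver 4→3 → ∅
[8] deliver 3→2 → N2(foll t1 [-])
[9] deliver 2→3 → ∅
[10] propose(3,'s') → N3(lead t1 [s])
[11] deliver 3→4 → N4(foll t1 [s])
[12] deliver 4→3 → ∅
[13] deliver 3→2 → N2(foll t1 [s])
[14] deliver 2→3 → ∅
[15] deliver 3→0 → N0(foll t1 [s])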